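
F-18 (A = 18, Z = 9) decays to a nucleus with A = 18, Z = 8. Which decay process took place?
ΔA = 0, ΔZ = -1 ⇒ beta-plus decay (β⁺) or electron capture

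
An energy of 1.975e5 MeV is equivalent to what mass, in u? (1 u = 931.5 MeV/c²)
m = E/c² = 212 u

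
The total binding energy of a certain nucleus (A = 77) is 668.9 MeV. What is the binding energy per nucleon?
B.E./A = 668.9/77 = 8.687 MeV/nucleon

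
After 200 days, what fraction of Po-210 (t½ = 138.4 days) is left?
N/N₀ = (1/2)^(t/t½) = 0.3673 = 36.7%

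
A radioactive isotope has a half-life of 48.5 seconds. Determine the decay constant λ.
λ = ln(2)/t½ = 0.01429 second⁻¹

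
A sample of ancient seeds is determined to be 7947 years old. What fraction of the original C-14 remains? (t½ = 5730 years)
N/N₀ = (1/2)^(t/t½) = 0.3824 = 38.2%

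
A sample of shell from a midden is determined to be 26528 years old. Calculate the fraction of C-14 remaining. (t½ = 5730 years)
N/N₀ = (1/2)^(t/t½) = 0.0404 = 4.04%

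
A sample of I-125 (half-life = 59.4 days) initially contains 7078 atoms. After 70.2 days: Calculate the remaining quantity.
N = N₀(1/2)^(t/t½) = 3120 atoms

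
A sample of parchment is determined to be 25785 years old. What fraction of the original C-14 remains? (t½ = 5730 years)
N/N₀ = (1/2)^(t/t½) = 0.04419 = 4.42%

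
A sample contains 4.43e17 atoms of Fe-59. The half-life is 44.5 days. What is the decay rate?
A = λN = 6.9e15 decays/day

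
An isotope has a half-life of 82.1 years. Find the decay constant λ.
λ = ln(2)/t½ = 0.008443 year⁻¹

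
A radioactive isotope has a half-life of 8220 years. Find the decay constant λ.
λ = ln(2)/t½ = 8.432e-5 year⁻¹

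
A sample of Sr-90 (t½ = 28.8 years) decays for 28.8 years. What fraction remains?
N/N₀ = (1/2)^(t/t½) = 0.5 = 50%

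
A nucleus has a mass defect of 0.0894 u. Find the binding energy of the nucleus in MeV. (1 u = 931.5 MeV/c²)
B.E. = Δm × 931.5 = 83.28 MeV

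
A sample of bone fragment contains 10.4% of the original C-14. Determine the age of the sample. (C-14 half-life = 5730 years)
Age = t½ × log₂(1/ratio) = 18710 years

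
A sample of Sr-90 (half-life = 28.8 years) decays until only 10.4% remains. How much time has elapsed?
t = t½ × log₂(N₀/N) = 94.04 years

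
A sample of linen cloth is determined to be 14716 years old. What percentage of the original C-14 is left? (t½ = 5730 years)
N/N₀ = (1/2)^(t/t½) = 0.1686 = 16.9%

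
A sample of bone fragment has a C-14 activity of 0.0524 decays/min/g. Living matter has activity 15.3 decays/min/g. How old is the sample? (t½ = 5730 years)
Age = t½ × log₂(A₀/A) = 46930 years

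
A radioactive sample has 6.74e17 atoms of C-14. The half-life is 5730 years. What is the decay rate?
A = λN = 8.153e13 decays/year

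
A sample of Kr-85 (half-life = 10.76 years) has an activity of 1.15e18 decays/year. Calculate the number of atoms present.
N = A/λ = 1.785e19 atoms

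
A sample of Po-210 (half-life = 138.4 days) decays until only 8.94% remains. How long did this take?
t = t½ × log₂(N₀/N) = 482.1 days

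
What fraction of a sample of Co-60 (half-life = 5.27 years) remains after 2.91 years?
N/N₀ = (1/2)^(t/t½) = 0.682 = 68.2%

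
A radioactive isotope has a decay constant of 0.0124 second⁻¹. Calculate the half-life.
t½ = ln(2)/λ = 55.9 seconds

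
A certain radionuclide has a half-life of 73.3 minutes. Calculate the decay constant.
λ = ln(2)/t½ = 0.009456 minute⁻¹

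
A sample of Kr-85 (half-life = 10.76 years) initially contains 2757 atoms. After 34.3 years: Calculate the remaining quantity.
N = N₀(1/2)^(t/t½) = 302.6 atoms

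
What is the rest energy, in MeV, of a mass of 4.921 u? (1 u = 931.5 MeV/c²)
E = mc² = 4584 MeV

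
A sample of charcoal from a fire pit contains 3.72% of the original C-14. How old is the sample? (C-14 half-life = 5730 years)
Age = t½ × log₂(1/ratio) = 27210 years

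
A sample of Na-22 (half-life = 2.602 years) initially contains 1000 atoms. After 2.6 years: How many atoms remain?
N = N₀(1/2)^(t/t½) = 500.3 atoms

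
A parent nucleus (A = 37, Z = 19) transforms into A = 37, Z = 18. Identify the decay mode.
ΔA = 0, ΔZ = -1 ⇒ beta-plus decay (β⁺) or electron capture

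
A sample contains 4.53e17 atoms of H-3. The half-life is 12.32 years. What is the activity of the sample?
A = λN = 2.549e16 decays/year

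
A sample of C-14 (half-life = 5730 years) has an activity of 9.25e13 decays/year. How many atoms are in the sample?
N = A/λ = 7.647e17 atoms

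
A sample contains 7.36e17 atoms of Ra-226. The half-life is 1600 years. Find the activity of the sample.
A = λN = 3.188e14 decays/year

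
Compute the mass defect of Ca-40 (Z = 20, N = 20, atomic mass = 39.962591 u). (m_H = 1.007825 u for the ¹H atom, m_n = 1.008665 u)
Δm = Z·m_H + N·m_n − M = 0.3672 u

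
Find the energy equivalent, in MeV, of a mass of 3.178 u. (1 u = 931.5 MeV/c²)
E = mc² = 2960 MeV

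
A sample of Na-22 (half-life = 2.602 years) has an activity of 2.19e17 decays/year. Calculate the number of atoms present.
N = A/λ = 8.221e17 atoms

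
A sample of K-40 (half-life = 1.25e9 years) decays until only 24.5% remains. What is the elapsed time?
t = t½ × log₂(N₀/N) = 2.536e9 years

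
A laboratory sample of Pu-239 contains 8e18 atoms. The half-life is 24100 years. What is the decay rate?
A = λN = 2.301e14 decays/year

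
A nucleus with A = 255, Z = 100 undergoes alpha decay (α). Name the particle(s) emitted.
α particle = ⁴₂He (2 protons + 2 neutrons)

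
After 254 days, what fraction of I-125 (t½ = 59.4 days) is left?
N/N₀ = (1/2)^(t/t½) = 0.05161 = 5.16%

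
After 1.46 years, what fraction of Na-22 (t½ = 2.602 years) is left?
N/N₀ = (1/2)^(t/t½) = 0.6778 = 67.8%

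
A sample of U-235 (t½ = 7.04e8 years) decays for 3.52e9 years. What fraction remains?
N/N₀ = (1/2)^(t/t½) = 0.03125 = 3.12%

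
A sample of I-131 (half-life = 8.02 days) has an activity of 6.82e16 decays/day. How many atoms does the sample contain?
N = A/λ = 7.891e17 atoms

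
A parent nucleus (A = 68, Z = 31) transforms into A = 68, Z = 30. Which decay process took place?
ΔA = 0, ΔZ = -1 ⇒ beta-plus decay (β⁺) or electron capture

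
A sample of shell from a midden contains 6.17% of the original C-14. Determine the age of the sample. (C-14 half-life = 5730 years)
Age = t½ × log₂(1/ratio) = 23030 years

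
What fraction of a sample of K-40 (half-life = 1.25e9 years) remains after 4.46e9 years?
N/N₀ = (1/2)^(t/t½) = 0.08432 = 8.43%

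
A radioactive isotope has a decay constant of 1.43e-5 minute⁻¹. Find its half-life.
t½ = ln(2)/λ = 48470 minutes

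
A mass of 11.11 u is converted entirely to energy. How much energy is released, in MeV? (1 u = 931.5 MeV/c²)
E = mc² = 10350 MeV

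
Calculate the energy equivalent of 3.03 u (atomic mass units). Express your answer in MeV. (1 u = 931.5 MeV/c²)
E = mc² = 2822 MeV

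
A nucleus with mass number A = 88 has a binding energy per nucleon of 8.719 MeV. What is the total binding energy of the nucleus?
B.E. = 8.719 × 88 = 767.3 MeV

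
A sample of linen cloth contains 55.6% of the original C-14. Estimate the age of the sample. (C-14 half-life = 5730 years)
Age = t½ × log₂(1/ratio) = 4852 years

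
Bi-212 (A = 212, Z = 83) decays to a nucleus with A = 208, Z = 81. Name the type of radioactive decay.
ΔA = -4, ΔZ = -2 ⇒ alpha decay (α)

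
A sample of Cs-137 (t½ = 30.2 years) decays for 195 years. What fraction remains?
N/N₀ = (1/2)^(t/t½) = 0.01138 = 1.14%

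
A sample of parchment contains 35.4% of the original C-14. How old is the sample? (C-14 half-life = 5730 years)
Age = t½ × log₂(1/ratio) = 8585 years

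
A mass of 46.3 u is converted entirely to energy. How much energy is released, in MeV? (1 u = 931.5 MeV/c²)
E = mc² = 43130 MeV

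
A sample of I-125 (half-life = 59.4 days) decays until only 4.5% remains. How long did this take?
t = t½ × log₂(N₀/N) = 265.8 days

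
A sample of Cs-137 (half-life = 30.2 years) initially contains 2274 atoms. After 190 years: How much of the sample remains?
N = N₀(1/2)^(t/t½) = 29.03 atoms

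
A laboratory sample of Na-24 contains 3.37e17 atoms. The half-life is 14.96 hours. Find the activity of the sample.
A = λN = 1.561e16 decays/hour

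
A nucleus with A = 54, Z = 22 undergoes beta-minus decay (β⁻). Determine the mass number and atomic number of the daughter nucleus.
Daughter: A = 54, Z = 23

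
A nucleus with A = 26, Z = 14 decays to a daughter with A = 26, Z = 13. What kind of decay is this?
ΔA = 0, ΔZ = -1 ⇒ beta-plus decay (β⁺) or electron capture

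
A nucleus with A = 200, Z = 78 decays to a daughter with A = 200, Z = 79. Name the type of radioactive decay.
ΔA = 0, ΔZ = +1 ⇒ beta-minus decay (β⁻)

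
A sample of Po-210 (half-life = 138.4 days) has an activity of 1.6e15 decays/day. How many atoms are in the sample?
N = A/λ = 3.195e17 atoms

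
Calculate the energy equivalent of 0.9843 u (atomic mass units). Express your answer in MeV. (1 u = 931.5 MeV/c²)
E = mc² = 916.9 MeV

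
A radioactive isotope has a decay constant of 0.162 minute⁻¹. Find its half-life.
t½ = ln(2)/λ = 4.279 minutes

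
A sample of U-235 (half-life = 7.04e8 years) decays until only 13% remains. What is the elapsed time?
t = t½ × log₂(N₀/N) = 2.072e9 years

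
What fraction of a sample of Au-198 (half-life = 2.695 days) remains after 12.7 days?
N/N₀ = (1/2)^(t/t½) = 0.03814 = 3.81%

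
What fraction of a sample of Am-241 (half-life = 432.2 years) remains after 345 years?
N/N₀ = (1/2)^(t/t½) = 0.575 = 57.5%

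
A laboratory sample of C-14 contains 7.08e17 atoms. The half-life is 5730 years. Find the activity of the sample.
A = λN = 8.565e13 decays/year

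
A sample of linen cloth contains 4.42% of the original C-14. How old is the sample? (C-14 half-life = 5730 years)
Age = t½ × log₂(1/ratio) = 25780 years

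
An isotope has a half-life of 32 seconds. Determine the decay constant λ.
λ = ln(2)/t½ = 0.02166 second⁻¹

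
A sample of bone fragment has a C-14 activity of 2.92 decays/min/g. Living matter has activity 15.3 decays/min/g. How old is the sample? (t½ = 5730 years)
Age = t½ × log₂(A₀/A) = 13690 years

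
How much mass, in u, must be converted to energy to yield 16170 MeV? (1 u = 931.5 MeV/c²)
m = E/c² = 17.36 u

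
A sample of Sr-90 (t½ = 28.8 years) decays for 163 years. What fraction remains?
N/N₀ = (1/2)^(t/t½) = 0.01978 = 1.98%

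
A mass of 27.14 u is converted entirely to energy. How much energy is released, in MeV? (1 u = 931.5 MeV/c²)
E = mc² = 25280 MeV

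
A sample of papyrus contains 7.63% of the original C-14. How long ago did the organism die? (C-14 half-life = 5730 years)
Age = t½ × log₂(1/ratio) = 21270 years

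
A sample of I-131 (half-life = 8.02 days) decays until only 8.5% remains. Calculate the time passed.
t = t½ × log₂(N₀/N) = 28.52 days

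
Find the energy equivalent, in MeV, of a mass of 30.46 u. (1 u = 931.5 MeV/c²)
E = mc² = 28370 MeV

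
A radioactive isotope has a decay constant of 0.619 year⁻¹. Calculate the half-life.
t½ = ln(2)/λ = 1.12 years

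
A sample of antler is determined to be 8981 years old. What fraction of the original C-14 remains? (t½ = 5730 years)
N/N₀ = (1/2)^(t/t½) = 0.3374 = 33.7%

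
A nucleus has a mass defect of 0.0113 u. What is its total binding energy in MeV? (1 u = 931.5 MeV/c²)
B.E. = Δm × 931.5 = 10.53 MeV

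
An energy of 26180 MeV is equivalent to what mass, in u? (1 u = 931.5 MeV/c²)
m = E/c² = 28.11 u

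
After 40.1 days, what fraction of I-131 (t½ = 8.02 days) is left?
N/N₀ = (1/2)^(t/t½) = 0.03125 = 3.12%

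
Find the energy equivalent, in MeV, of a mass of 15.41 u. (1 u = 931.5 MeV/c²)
E = mc² = 14350 MeV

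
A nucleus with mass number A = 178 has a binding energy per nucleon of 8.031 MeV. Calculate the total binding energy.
B.E. = 8.031 × 178 = 1430 MeV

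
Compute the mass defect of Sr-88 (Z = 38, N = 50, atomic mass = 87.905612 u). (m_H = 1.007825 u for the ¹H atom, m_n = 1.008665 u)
Δm = Z·m_H + N·m_n − M = 0.825 u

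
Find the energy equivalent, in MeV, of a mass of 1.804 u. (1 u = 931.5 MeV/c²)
E = mc² = 1680 MeV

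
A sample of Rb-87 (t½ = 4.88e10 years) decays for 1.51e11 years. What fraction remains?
N/N₀ = (1/2)^(t/t½) = 0.1171 = 11.7%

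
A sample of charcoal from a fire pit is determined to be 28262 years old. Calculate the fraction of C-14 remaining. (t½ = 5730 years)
N/N₀ = (1/2)^(t/t½) = 0.03275 = 3.28%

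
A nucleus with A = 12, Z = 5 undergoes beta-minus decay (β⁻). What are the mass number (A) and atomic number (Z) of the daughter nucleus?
Daughter: A = 12, Z = 6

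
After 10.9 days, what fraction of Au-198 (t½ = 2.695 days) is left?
N/N₀ = (1/2)^(t/t½) = 0.0606 = 6.06%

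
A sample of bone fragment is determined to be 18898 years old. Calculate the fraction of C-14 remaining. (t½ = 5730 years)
N/N₀ = (1/2)^(t/t½) = 0.1017 = 10.2%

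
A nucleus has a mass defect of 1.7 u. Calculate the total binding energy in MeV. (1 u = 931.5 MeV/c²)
B.E. = Δm × 931.5 = 1584 MeV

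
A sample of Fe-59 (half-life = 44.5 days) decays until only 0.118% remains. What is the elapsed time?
t = t½ × log₂(N₀/N) = 432.9 days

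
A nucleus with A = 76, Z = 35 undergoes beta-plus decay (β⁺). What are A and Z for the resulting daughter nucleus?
Daughter: A = 76, Z = 34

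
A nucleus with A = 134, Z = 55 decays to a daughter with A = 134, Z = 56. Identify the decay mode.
ΔA = 0, ΔZ = +1 ⇒ beta-minus decay (β⁻)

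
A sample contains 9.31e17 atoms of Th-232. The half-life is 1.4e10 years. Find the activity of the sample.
A = λN = 4.609e7 decays/year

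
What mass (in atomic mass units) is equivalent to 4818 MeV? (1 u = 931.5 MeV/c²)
m = E/c² = 5.172 u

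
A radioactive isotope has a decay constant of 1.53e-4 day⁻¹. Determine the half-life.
t½ = ln(2)/λ = 4530 days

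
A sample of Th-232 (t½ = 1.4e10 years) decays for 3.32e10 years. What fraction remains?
N/N₀ = (1/2)^(t/t½) = 0.1933 = 19.3%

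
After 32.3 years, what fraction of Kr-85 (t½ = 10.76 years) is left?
N/N₀ = (1/2)^(t/t½) = 0.1248 = 12.5%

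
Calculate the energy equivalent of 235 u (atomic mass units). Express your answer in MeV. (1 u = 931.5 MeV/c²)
E = mc² = 2.189e5 MeV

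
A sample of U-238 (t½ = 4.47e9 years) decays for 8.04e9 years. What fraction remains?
N/N₀ = (1/2)^(t/t½) = 0.2874 = 28.7%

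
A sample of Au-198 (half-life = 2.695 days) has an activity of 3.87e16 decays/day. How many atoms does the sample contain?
N = A/λ = 1.505e17 atoms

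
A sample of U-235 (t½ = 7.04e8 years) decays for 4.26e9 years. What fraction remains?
N/N₀ = (1/2)^(t/t½) = 0.01508 = 1.51%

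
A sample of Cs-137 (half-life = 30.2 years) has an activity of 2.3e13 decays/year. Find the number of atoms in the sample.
N = A/λ = 1.002e15 atoms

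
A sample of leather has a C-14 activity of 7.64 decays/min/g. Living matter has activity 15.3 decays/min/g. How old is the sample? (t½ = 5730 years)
Age = t½ × log₂(A₀/A) = 5741 years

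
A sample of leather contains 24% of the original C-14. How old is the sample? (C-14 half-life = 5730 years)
Age = t½ × log₂(1/ratio) = 11800 years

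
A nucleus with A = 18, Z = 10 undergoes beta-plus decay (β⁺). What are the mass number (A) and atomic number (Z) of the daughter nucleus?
Daughter: A = 18, Z = 9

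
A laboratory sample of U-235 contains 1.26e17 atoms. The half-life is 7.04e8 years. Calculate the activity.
A = λN = 1.241e8 decays/year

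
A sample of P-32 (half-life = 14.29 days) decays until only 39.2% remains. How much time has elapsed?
t = t½ × log₂(N₀/N) = 19.31 days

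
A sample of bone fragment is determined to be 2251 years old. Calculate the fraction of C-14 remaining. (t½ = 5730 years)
N/N₀ = (1/2)^(t/t½) = 0.7616 = 76.2%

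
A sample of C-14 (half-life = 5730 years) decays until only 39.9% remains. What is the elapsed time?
t = t½ × log₂(N₀/N) = 7595 years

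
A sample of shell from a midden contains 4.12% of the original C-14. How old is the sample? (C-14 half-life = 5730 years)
Age = t½ × log₂(1/ratio) = 26360 years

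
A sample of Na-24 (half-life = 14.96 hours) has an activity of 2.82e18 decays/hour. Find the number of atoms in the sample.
N = A/λ = 6.086e19 atoms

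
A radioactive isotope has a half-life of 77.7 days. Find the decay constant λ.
λ = ln(2)/t½ = 0.008921 day⁻¹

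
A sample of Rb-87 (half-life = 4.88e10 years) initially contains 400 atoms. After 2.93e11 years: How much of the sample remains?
N = N₀(1/2)^(t/t½) = 6.232 atoms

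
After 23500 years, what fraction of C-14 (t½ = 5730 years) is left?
N/N₀ = (1/2)^(t/t½) = 0.05827 = 5.83%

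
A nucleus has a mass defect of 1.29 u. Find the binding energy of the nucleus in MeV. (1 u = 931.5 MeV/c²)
B.E. = Δm × 931.5 = 1202 MeV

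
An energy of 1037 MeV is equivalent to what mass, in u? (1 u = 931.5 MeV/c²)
m = E/c² = 1.113 u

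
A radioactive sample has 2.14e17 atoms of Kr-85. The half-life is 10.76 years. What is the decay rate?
A = λN = 1.379e16 decays/year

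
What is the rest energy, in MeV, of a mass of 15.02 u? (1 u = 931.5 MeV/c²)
E = mc² = 13990 MeV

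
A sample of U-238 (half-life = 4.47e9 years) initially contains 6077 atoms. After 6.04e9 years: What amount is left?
N = N₀(1/2)^(t/t½) = 2382 atoms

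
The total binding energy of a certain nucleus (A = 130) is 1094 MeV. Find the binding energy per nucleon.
B.E./A = 1094/130 = 8.415 MeV/nucleon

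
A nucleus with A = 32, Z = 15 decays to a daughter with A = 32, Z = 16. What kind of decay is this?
ΔA = 0, ΔZ = +1 ⇒ beta-minus decay (β⁻)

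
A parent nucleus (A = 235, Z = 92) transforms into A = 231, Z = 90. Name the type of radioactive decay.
ΔA = -4, ΔZ = -2 ⇒ alpha decay (α)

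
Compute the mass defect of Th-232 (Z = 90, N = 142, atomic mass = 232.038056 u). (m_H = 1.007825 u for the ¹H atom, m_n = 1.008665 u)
Δm = Z·m_H + N·m_n − M = 1.897 u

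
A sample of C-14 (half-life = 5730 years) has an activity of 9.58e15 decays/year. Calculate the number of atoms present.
N = A/λ = 7.919e19 atoms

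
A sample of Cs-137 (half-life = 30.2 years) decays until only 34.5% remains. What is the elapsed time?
t = t½ × log₂(N₀/N) = 46.37 years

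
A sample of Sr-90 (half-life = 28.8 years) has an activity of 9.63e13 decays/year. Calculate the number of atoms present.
N = A/λ = 4.001e15 atoms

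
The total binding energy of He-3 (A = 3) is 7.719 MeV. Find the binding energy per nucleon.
B.E./A = 7.719/3 = 2.573 MeV/nucleon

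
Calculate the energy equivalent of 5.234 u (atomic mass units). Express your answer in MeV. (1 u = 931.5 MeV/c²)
E = mc² = 4875 MeV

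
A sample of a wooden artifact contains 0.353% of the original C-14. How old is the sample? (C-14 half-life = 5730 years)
Age = t½ × log₂(1/ratio) = 46680 years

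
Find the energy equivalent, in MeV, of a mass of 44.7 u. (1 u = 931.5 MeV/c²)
E = mc² = 41640 MeV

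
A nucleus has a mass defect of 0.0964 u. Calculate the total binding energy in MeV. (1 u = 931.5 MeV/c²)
B.E. = Δm × 931.5 = 89.8 MeV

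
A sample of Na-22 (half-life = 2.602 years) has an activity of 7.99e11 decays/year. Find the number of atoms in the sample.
N = A/λ = 2.999e12 atoms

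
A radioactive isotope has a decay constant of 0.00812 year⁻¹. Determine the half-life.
t½ = ln(2)/λ = 85.36 years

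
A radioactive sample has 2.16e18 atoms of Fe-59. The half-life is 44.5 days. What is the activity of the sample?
A = λN = 3.364e16 decays/day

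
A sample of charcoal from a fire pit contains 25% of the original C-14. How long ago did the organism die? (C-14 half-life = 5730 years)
Age = t½ × log₂(1/ratio) = 11460 years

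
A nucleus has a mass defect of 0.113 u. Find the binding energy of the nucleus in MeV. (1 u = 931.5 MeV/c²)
B.E. = Δm × 931.5 = 105.3 MeV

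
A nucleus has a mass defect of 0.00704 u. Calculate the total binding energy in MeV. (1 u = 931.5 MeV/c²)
B.E. = Δm × 931.5 = 6.558 MeV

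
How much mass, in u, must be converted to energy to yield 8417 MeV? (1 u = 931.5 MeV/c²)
m = E/c² = 9.036 u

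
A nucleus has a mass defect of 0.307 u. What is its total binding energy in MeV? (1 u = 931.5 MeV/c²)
B.E. = Δm × 931.5 = 286 MeV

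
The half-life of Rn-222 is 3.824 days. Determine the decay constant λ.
λ = ln(2)/t½ = 0.1813 day⁻¹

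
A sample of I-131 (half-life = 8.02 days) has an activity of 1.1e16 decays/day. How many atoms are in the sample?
N = A/λ = 1.273e17 atoms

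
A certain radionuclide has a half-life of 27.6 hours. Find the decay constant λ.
λ = ln(2)/t½ = 0.02511 hour⁻¹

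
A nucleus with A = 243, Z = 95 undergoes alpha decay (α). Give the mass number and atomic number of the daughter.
Daughter: A = 239, Z = 93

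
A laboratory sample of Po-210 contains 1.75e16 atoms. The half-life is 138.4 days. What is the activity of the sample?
A = λN = 8.765e13 decays/day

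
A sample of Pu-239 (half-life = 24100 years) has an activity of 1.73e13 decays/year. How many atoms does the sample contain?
N = A/λ = 6.015e17 atoms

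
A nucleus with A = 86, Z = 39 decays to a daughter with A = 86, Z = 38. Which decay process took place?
ΔA = 0, ΔZ = -1 ⇒ beta-plus decay (β⁺) or electron capture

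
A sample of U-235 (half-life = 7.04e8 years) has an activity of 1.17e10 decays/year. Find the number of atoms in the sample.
N = A/λ = 1.188e19 atoms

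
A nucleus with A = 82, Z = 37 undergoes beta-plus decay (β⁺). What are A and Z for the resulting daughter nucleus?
Daughter: A = 82, Z = 36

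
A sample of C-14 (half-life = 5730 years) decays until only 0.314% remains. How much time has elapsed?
t = t½ × log₂(N₀/N) = 47650 years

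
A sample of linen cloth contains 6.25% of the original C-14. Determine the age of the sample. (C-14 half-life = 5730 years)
Age = t½ × log₂(1/ratio) = 22920 years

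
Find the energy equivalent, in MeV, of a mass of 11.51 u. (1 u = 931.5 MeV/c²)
E = mc² = 10720 MeV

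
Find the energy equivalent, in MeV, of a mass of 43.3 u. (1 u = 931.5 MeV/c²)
E = mc² = 40330 MeV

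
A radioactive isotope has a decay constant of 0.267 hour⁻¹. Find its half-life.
t½ = ln(2)/λ = 2.596 hours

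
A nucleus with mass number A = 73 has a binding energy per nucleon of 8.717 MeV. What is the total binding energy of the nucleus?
B.E. = 8.717 × 73 = 636.3 MeV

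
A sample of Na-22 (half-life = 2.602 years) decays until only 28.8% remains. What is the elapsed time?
t = t½ × log₂(N₀/N) = 4.673 years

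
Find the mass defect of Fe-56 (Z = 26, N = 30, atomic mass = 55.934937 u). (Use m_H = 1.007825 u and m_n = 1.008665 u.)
Δm = Z·m_H + N·m_n − M = 0.5285 u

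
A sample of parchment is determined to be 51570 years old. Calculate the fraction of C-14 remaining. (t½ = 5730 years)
N/N₀ = (1/2)^(t/t½) = 0.001953 = 0.195%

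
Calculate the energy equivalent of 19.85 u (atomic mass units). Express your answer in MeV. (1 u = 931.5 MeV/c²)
E = mc² = 18490 MeV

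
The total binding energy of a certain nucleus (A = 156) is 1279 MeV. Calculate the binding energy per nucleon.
B.E./A = 1279/156 = 8.199 MeV/nucleon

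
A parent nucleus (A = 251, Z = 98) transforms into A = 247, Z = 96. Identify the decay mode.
ΔA = -4, ΔZ = -2 ⇒ alpha decay (α)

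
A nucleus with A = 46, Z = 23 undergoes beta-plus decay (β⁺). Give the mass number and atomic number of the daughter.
Daughter: A = 46, Z = 22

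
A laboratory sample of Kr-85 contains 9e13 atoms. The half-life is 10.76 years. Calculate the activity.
A = λN = 5.798e12 decays/year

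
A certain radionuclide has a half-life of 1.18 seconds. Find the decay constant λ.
λ = ln(2)/t½ = 0.5874 second⁻¹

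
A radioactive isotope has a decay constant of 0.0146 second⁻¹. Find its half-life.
t½ = ln(2)/λ = 47.48 seconds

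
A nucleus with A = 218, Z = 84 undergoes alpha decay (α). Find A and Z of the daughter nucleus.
Daughter: A = 214, Z = 82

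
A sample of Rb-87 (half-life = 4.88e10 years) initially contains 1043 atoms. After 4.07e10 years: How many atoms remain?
N = N₀(1/2)^(t/t½) = 585.1 atoms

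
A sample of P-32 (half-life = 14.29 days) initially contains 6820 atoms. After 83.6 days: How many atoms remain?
N = N₀(1/2)^(t/t½) = 118.2 atoms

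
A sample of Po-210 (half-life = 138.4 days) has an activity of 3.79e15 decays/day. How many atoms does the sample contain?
N = A/λ = 7.567e17 atoms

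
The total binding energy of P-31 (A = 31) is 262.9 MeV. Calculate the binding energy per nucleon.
B.E./A = 262.9/31 = 8.481 MeV/nucleon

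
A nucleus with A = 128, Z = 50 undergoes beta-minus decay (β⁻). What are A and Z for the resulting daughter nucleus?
Daughter: A = 128, Z = 51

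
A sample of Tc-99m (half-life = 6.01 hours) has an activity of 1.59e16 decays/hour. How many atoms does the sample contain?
N = A/λ = 1.379e17 atoms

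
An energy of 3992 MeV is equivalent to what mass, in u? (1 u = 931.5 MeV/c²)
m = E/c² = 4.286 u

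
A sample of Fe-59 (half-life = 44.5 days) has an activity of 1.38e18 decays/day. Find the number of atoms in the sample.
N = A/λ = 8.86e19 atoms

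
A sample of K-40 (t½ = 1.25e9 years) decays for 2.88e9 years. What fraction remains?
N/N₀ = (1/2)^(t/t½) = 0.2025 = 20.3%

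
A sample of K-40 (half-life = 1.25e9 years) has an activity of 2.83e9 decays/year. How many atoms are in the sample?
N = A/λ = 5.104e18 atoms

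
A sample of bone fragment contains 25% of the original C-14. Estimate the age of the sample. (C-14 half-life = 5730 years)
Age = t½ × log₂(1/ratio) = 11460 years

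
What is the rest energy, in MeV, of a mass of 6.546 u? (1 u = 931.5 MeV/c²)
E = mc² = 6098 MeV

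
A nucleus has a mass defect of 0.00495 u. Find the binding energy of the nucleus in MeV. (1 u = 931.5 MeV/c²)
B.E. = Δm × 931.5 = 4.611 MeV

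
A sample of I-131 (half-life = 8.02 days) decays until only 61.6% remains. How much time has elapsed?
t = t½ × log₂(N₀/N) = 5.606 days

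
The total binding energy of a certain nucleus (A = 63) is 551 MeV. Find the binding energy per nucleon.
B.E./A = 551/63 = 8.746 MeV/nucleon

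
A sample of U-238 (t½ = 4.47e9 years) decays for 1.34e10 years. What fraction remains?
N/N₀ = (1/2)^(t/t½) = 0.1252 = 12.5%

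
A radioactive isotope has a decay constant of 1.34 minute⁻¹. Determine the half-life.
t½ = ln(2)/λ = 0.5173 minutes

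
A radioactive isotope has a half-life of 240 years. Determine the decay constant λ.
λ = ln(2)/t½ = 0.002888 year⁻¹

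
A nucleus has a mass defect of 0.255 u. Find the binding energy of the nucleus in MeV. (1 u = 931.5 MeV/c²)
B.E. = Δm × 931.5 = 237.5 MeV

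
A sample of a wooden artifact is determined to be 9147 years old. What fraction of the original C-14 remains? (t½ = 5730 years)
N/N₀ = (1/2)^(t/t½) = 0.3307 = 33.1%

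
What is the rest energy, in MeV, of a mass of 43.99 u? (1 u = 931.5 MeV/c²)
E = mc² = 40980 MeV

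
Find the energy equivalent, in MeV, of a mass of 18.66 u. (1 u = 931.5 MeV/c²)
E = mc² = 17380 MeV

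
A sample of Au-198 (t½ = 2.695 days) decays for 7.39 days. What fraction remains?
N/N₀ = (1/2)^(t/t½) = 0.1495 = 14.9%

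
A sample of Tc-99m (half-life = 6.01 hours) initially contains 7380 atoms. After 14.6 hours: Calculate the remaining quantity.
N = N₀(1/2)^(t/t½) = 1370 atoms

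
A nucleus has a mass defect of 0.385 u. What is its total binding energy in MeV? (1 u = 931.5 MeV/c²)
B.E. = Δm × 931.5 = 358.6 MeV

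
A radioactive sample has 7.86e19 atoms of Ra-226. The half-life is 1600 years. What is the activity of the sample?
A = λN = 3.405e16 decays/year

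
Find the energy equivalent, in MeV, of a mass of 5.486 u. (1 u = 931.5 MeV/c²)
E = mc² = 5110 MeV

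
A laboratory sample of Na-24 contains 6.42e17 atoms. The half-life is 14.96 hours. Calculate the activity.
A = λN = 2.975e16 decays/hour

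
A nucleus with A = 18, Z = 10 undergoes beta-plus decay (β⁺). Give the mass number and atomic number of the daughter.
Daughter: A = 18, Z = 9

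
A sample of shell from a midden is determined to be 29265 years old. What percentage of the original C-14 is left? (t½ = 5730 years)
N/N₀ = (1/2)^(t/t½) = 0.02901 = 2.9%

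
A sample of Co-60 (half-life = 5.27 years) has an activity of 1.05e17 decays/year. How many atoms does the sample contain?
N = A/λ = 7.983e17 atoms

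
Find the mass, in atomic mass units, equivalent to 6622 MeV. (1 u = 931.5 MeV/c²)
m = E/c² = 7.109 u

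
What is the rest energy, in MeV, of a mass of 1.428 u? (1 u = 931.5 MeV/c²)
E = mc² = 1330 MeV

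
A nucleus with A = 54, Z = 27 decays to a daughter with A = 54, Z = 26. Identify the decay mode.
ΔA = 0, ΔZ = -1 ⇒ beta-plus decay (β⁺) or electron capture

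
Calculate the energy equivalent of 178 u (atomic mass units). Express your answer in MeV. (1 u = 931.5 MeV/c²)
E = mc² = 1.658e5 MeV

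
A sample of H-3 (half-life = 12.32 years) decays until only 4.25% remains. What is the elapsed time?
t = t½ × log₂(N₀/N) = 56.13 years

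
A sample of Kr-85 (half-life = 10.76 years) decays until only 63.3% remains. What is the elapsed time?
t = t½ × log₂(N₀/N) = 7.099 years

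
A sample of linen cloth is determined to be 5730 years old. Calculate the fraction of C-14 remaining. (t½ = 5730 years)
N/N₀ = (1/2)^(t/t½) = 0.5 = 50%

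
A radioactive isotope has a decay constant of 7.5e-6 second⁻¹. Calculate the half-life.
t½ = ln(2)/λ = 92420 seconds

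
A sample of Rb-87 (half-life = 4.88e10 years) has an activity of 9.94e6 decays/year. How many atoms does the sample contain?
N = A/λ = 6.998e17 atoms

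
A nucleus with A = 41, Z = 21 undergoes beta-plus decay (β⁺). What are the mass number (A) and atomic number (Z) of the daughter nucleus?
Daughter: A = 41, Z = 20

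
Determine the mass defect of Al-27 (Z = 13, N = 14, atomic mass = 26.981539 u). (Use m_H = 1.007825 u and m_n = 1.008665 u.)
Δm = Z·m_H + N·m_n − M = 0.2415 u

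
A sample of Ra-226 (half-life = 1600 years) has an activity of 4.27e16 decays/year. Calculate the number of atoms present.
N = A/λ = 9.856e19 atoms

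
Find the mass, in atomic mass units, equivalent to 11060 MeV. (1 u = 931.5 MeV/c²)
m = E/c² = 11.87 u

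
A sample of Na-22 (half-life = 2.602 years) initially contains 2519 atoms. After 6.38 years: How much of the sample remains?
N = N₀(1/2)^(t/t½) = 460.4 atoms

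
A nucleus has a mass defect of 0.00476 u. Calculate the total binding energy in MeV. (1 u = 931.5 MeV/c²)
B.E. = Δm × 931.5 = 4.434 MeV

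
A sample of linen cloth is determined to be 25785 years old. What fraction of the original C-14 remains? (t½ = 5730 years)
N/N₀ = (1/2)^(t/t½) = 0.04419 = 4.42%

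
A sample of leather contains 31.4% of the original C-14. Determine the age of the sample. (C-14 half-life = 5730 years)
Age = t½ × log₂(1/ratio) = 9576 years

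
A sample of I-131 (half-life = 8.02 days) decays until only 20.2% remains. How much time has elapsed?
t = t½ × log₂(N₀/N) = 18.51 days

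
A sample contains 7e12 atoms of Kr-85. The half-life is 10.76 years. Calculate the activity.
A = λN = 4.509e11 decays/year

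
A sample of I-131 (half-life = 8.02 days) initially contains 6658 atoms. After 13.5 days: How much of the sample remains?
N = N₀(1/2)^(t/t½) = 2073 atoms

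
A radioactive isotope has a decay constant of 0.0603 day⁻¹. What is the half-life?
t½ = ln(2)/λ = 11.49 days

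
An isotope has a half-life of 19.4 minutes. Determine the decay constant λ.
λ = ln(2)/t½ = 0.03573 minute⁻¹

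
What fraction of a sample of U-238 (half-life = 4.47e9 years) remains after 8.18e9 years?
N/N₀ = (1/2)^(t/t½) = 0.2813 = 28.1%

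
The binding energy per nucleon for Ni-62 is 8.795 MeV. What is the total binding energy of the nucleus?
B.E. = 8.795 × 62 = 545.3 MeV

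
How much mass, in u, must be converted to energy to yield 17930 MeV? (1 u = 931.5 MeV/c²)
m = E/c² = 19.25 u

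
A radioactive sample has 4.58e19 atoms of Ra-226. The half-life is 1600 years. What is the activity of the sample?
A = λN = 1.984e16 decays/year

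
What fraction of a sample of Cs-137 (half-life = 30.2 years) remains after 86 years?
N/N₀ = (1/2)^(t/t½) = 0.1389 = 13.9%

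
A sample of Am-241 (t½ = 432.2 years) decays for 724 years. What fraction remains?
N/N₀ = (1/2)^(t/t½) = 0.3131 = 31.3%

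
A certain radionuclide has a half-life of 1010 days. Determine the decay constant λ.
λ = ln(2)/t½ = 6.863e-4 day⁻¹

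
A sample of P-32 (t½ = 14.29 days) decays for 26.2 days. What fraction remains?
N/N₀ = (1/2)^(t/t½) = 0.2806 = 28.1%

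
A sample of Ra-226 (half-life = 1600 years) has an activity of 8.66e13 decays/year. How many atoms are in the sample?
N = A/λ = 1.999e17 atoms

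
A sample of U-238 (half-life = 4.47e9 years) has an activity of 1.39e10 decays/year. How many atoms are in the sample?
N = A/λ = 8.964e19 atoms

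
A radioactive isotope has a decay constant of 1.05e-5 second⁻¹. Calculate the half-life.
t½ = ln(2)/λ = 66010 seconds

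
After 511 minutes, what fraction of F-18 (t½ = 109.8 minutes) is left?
N/N₀ = (1/2)^(t/t½) = 0.03972 = 3.97%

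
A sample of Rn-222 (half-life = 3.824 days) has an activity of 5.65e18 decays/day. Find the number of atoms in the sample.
N = A/λ = 3.117e19 atoms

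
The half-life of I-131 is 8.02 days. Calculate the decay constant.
λ = ln(2)/t½ = 0.08643 day⁻¹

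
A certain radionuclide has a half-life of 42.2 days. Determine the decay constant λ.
λ = ln(2)/t½ = 0.01643 day⁻¹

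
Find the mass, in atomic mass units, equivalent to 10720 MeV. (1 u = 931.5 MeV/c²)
m = E/c² = 11.51 u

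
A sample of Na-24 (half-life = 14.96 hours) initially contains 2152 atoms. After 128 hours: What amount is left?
N = N₀(1/2)^(t/t½) = 5.717 atoms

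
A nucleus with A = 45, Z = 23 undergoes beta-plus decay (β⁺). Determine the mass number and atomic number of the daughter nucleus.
Daughter: A = 45, Z = 22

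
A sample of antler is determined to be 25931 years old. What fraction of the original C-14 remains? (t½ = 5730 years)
N/N₀ = (1/2)^(t/t½) = 0.04342 = 4.34%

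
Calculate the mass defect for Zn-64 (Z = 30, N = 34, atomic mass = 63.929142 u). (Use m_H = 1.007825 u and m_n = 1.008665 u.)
Δm = Z·m_H + N·m_n − M = 0.6002 u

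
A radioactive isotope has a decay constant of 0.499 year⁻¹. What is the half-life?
t½ = ln(2)/λ = 1.389 years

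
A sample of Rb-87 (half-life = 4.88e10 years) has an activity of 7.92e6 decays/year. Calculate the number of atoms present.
N = A/λ = 5.576e17 atoms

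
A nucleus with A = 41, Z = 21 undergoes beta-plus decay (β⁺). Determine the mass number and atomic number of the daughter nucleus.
Daughter: A = 41, Z = 20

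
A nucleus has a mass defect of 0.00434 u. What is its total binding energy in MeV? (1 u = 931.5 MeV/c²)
B.E. = Δm × 931.5 = 4.043 MeV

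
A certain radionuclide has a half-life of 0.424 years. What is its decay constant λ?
λ = ln(2)/t½ = 1.635 year⁻¹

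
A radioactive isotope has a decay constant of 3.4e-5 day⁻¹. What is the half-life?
t½ = ln(2)/λ = 20390 days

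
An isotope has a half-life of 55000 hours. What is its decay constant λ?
λ = ln(2)/t½ = 1.26e-5 hour⁻¹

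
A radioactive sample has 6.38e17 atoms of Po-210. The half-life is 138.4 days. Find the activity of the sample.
A = λN = 3.195e15 decays/day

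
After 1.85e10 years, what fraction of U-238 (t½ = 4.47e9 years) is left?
N/N₀ = (1/2)^(t/t½) = 0.05677 = 5.68%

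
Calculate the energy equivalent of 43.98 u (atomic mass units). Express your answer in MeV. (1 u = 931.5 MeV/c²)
E = mc² = 40970 MeV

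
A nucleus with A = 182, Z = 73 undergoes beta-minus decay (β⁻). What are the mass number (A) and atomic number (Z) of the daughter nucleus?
Daughter: A = 182, Z = 74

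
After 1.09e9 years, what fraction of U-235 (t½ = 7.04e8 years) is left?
N/N₀ = (1/2)^(t/t½) = 0.3419 = 34.2%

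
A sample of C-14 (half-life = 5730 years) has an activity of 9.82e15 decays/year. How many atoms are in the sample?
N = A/λ = 8.118e19 atoms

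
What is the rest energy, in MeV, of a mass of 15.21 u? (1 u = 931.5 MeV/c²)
E = mc² = 14170 MeV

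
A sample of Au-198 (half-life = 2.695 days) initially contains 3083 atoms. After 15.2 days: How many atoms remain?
N = N₀(1/2)^(t/t½) = 61.82 atoms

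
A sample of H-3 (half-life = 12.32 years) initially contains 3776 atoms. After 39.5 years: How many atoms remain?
N = N₀(1/2)^(t/t½) = 409.1 atoms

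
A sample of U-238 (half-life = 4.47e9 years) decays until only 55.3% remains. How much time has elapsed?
t = t½ × log₂(N₀/N) = 3.82e9 years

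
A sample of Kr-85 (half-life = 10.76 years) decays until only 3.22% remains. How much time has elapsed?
t = t½ × log₂(N₀/N) = 53.34 years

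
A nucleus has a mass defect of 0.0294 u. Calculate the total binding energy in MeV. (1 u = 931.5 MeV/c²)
B.E. = Δm × 931.5 = 27.39 MeV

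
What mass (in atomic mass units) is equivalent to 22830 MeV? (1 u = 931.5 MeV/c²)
m = E/c² = 24.51 u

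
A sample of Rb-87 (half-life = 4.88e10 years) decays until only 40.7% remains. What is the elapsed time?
t = t½ × log₂(N₀/N) = 6.329e10 years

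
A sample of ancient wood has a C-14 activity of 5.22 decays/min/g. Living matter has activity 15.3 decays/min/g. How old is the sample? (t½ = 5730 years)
Age = t½ × log₂(A₀/A) = 8890 years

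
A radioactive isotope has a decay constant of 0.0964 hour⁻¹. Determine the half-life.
t½ = ln(2)/λ = 7.19 hours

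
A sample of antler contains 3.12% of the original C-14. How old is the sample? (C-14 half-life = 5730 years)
Age = t½ × log₂(1/ratio) = 28660 years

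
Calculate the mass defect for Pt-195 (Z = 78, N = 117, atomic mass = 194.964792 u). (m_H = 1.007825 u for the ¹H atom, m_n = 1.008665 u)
Δm = Z·m_H + N·m_n − M = 1.659 u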